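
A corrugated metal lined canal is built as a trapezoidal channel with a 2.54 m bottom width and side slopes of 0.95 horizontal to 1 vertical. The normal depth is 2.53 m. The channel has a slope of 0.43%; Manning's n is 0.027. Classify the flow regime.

subcritical

With bottom width b = 2.54 m and side slope z = 0.95: A = (b + zy)y = (2.54 + 0.95×2.53)×2.53 = 12.51 m²; P = b + 2y√(1+z²) = 2.54 + 2×2.53×1.379 = 9.519 m.
Hydraulic radius R = A/P = 12.51/9.519 = 1.314 m.
V = (1/n) R^(2/3) √S = (1/0.027) × 1.314^(2/3) × √0.0043 = 2.913 m/s. Hydraulic depth D_h = A/T = 12.51/7.347 = 1.702 m.
Froude number Fr = V/√(g·D_h) = 2.913/√(9.81×1.702) = 0.713, which is less than 1, so the flow is subcritical.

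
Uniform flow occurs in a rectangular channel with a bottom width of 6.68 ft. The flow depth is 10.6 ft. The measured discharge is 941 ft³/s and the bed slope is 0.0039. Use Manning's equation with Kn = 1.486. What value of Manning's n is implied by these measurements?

n = 0.013

Flow area A = b·y = 6.68 × 10.6 = 70.81 ft². Wetted perimeter P = b + 2y = 6.68 + 2×10.6 = 27.88 ft.
Hydraulic radius R = A/P = 70.81/27.88 = 2.54 ft.
Rearranging Manning's equation: n = (1.486/Q) A R^(2/3) S^(1/2) = (1.486/941) × 70.81 × 2.54^(2/3) × √0.0039 = 0.013.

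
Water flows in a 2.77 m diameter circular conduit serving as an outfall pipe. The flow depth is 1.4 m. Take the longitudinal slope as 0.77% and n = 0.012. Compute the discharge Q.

Q = 17.6 m³/s

For a circular section of diameter D = 2.77 m at depth y = 1.4 m, the central angle is θ = 2 arccos(1 − 2y/D) = 3.163 rad. Then A = (D²/8)(θ − sin θ) = 3.055 m² and P = Dθ/2 = 4.381 m.
Hydraulic radius R = A/P = 3.055/4.381 = 0.6972 m.
Manning's equation: Q = (1/n) A R^(2/3) S^(1/2) = (1/0.012) × 3.055 × 0.6972^(2/3) × 0.0077^(1/2) = 17.6 m³/s.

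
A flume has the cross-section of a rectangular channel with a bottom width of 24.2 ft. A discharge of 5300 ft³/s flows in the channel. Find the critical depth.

y_c = 11.4 ft

For a rectangular channel, critical depth y_c = (q²/g)^(1/3) where q = Q/b = 5300/24.2 = 219 ft²/s.
So y_c = (219²/32.2)^(1/3) = 11.4 ft.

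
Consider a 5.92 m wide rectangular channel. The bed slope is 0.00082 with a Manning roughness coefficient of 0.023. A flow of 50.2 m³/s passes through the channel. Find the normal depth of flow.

Manning's equation rearranged: A R^(2/3) = nQ / (1·√S) = 0.023 × 50.2 / (√0.00082) = 40.32.
Try y = 5.39 m: A R^(2/3) = 49.13 — high.
Try y = 3.79 m: A R^(2/3) = 31.48 — low.
Try y = 4.6 m: A R^(2/3) = 40.31 — matches.

y_n = 4.6 m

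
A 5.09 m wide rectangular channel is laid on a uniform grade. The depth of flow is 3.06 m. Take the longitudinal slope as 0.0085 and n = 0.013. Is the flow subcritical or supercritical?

Flow area A = b·y = 5.09 × 3.06 = 15.58 m². Wetted perimeter P = b + 2y = 5.09 + 2×3.06 = 11.21 m.
Hydraulic radius R = A/P = 15.58/11.21 = 1.389 m.
V = (1/n) R^(2/3) √S = (1/0.013) × 1.389^(2/3) × √0.0085 = 8.831 m/s. Hydraulic depth D_h = A/T = 15.58/5.09 = 3.06 m.
Froude number Fr = V/√(g·D_h) = 8.831/√(9.81×3.06) = 1.61, which is greater than 1, so the flow is supercritical.

supercritical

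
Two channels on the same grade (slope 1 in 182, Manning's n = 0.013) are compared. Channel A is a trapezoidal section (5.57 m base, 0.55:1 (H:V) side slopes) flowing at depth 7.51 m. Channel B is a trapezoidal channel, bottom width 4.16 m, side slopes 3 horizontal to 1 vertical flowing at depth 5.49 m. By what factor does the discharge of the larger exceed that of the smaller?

1.46

Channel A: With bottom width b = 5.57 m and side slope z = 0.55: A = (b + zy)y = (5.57 + 0.55×7.51)×7.51 = 72.85 m²; P = b + 2y√(1+z²) = 5.57 + 2×7.51×1.141 = 22.71 m. Hydraulic radius R = A/P = 72.85/22.71 = 3.208 m. Q_A = (1/0.013)·72.85·3.208^(2/3)·√0.005495 = 903.5 m³/s.
Channel B: With bottom width b = 4.16 m and side slope z = 3: A = (b + zy)y = (4.16 + 3×5.49)×5.49 = 113.3 m²; P = b + 2y√(1+z²) = 4.16 + 2×5.49×3.162 = 38.88 m. Hydraulic radius R = A/P = 113.3/38.88 = 2.913 m. Q_B = (1/0.013)·113.3·2.913^(2/3)·√0.005495 = 1317 m³/s.
The larger discharge is 1317 m³/s and the smaller is 903.5 m³/s; the ratio is 1.46.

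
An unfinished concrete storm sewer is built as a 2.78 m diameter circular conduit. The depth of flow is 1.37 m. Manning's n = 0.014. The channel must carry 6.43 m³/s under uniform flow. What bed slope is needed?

S = 0.0015

For a circular section of diameter D = 2.78 m at depth y = 1.37 m, the central angle is θ = 2 arccos(1 − 2y/D) = 3.113 rad. Then A = (D²/8)(θ − sin θ) = 2.979 m² and P = Dθ/2 = 4.327 m.
Hydraulic radius R = A/P = 2.979/4.327 = 0.6886 m.
From Manning's equation, S = [nQ / (1 A R^(2/3))]² = [0.014 × 6.43 / (1 × 2.979 × 0.6886^(2/3))]² = 0.0015.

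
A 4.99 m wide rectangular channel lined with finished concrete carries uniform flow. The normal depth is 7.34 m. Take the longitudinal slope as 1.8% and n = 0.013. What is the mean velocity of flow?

Flow area A = b·y = 4.99 × 7.34 = 36.63 m². Wetted perimeter P = b + 2y = 4.99 + 2×7.34 = 19.67 m.
Hydraulic radius R = A/P = 36.63/19.67 = 1.862 m.
From Manning's equation, V = (1/n) R^(2/3) S^(1/2) = (1/0.013) × 1.862^(2/3) × 0.018^(1/2) = 15.6 m/s.

V = 15.6 m/s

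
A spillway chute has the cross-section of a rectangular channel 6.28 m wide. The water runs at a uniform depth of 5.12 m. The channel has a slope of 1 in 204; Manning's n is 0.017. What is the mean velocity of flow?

V = 6.42 m/s

Flow area A = b·y = 6.28 × 5.12 = 32.15 m². Wetted perimeter P = b + 2y = 6.28 + 2×5.12 = 16.52 m.
Hydraulic radius R = A/P = 32.15/16.52 = 1.946 m.
From Manning's equation, V = (1/n) R^(2/3) S^(1/2) = (1/0.017) × 1.946^(2/3) × 0.004902^(1/2) = 6.42 m/s.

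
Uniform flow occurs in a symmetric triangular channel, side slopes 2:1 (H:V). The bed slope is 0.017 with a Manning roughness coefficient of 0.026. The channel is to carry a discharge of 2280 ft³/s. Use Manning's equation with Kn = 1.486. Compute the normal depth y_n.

Manning's equation rearranged: A R^(2/3) = nQ / (1.486·√S) = 0.026 × 2280 / (1.486 × √0.017) = 306.
Try y = 9.7 ft: A R^(2/3) = 500.5 — high.
Try y = 6.95 ft: A R^(2/3) = 205.7 — low.
Try y = 8.07 ft: A R^(2/3) = 306.5 — matches.

y_n = 8.07 ft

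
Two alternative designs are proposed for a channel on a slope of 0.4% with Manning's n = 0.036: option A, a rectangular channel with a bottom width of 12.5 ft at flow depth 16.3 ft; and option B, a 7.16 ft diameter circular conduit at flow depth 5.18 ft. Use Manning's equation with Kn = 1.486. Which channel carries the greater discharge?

Channel A: Flow area A = b·y = 12.5 × 16.3 = 203.8 ft². Wetted perimeter P = b + 2y = 12.5 + 2×16.3 = 45.1 ft. Hydraulic radius R = A/P = 203.8/45.1 = 4.518 ft. Q_A = (1.486/0.036)·203.8·4.518^(2/3)·√0.004 = 1454 ft³/s.
Channel B: For a circular section of diameter D = 7.16 ft at depth y = 5.18 ft, the central angle is θ = 2 arccos(1 − 2y/D) = 4.068 rad. Then A = (D²/8)(θ − sin θ) = 31.19 ft² and P = Dθ/2 = 14.56 ft. Hydraulic radius R = A/P = 31.19/14.56 = 2.142 ft. Q_B = (1.486/0.036)·31.19·2.142^(2/3)·√0.004 = 135.3 ft³/s.
Q_A = 1454 ft³/s vs Q_B = 135.3 ft³/s, so channel A carries more.

channel A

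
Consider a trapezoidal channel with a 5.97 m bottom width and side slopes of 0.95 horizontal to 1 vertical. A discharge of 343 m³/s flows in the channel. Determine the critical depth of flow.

y_c = 5.26 m

At critical depth, Q² T / (g A³) = 1, i.e. A³/T = Q²/g = 343²/9.81 = 11990.
Try y = 3.99 m: A³/T = 4359 — too small.
Try y = 5.96 m: A³/T = 19270 — too large.
Try y = 5.26 m: A³/T = 12020 — matches.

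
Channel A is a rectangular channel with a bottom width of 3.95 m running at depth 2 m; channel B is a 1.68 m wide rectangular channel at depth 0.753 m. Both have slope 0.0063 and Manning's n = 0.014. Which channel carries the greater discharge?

channel A

Channel A: Flow area A = b·y = 3.95 × 2 = 7.9 m². Wetted perimeter P = b + 2y = 3.95 + 2×2 = 7.95 m. Hydraulic radius R = A/P = 7.9/7.95 = 0.9937 m. Q_A = (1/0.014)·7.9·0.9937^(2/3)·√0.0063 = 44.6 m³/s.
Channel B: Flow area A = b·y = 1.68 × 0.753 = 1.265 m². Wetted perimeter P = b + 2y = 1.68 + 2×0.753 = 3.186 m. Hydraulic radius R = A/P = 1.265/3.186 = 0.3971 m. Q_B = (1/0.014)·1.265·0.3971^(2/3)·√0.0063 = 3.875 m³/s.
Q_A = 44.6 m³/s vs Q_B = 3.875 m³/s, so channel A carries more.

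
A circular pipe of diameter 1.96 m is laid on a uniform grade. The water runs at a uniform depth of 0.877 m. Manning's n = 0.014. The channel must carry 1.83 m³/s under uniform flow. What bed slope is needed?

S = 0.0011

For a circular section of diameter D = 1.96 m at depth y = 0.877 m, the central angle is θ = 2 arccos(1 − 2y/D) = 2.931 rad. Then A = (D²/8)(θ − sin θ) = 1.307 m² and P = Dθ/2 = 2.872 m.
Hydraulic radius R = A/P = 1.307/2.872 = 0.4551 m.
From Manning's equation, S = [nQ / (1 A R^(2/3))]² = [0.014 × 1.83 / (1 × 1.307 × 0.4551^(2/3))]² = 0.0011.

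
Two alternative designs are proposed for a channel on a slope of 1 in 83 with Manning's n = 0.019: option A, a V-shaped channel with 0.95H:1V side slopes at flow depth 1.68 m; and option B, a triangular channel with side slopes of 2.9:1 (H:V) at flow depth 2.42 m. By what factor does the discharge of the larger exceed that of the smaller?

9.98

Channel A: For a triangular section with side slope z = 0.95: A = zy² = 0.95×1.68² = 2.681 m²; P = 2y√(1+z²) = 2×1.68×1.379 = 4.634 m. Hydraulic radius R = A/P = 2.681/4.634 = 0.5785 m. Q_A = (1/0.019)·2.681·0.5785^(2/3)·√0.01205 = 10.75 m³/s.
Channel B: For a triangular section with side slope z = 2.9: A = zy² = 2.9×2.42² = 16.98 m²; P = 2y√(1+z²) = 2×2.42×3.068 = 14.85 m. Hydraulic radius R = A/P = 16.98/14.85 = 1.144 m. Q_B = (1/0.019)·16.98·1.144^(2/3)·√0.01205 = 107.3 m³/s.
The larger discharge is 107.3 m³/s and the smaller is 10.75 m³/s; the ratio is 9.98.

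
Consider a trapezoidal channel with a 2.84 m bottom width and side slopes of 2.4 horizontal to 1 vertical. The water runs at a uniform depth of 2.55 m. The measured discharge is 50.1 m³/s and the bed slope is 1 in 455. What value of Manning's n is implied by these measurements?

With bottom width b = 2.84 m and side slope z = 2.4: A = (b + zy)y = (2.84 + 2.4×2.55)×2.55 = 22.85 m²; P = b + 2y√(1+z²) = 2.84 + 2×2.55×2.6 = 16.1 m.
Hydraulic radius R = A/P = 22.85/16.1 = 1.419 m.
Rearranging Manning's equation: n = (1/Q) A R^(2/3) S^(1/2) = (1/50.1) × 22.85 × 1.419^(2/3) × √0.002198 = 0.027.

n = 0.027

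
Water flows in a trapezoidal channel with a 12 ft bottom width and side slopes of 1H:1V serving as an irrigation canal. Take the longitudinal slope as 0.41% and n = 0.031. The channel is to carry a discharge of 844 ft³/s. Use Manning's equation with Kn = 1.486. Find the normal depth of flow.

y_n = 6.19 ft

Manning's equation rearranged: A R^(2/3) = nQ / (1.486·√S) = 0.031 × 844 / (1.486 × √0.0041) = 275.
Trying y = 7 ft: A R^(2/3) = 345.3 — over.
Trying y = 6.19 ft: A R^(2/3) = 274.9 — matches.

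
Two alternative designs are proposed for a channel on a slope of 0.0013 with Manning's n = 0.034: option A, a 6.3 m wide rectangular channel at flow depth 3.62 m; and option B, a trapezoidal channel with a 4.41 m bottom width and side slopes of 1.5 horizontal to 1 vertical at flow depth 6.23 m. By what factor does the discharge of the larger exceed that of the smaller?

Channel A: Flow area A = b·y = 6.3 × 3.62 = 22.81 m². Wetted perimeter P = b + 2y = 6.3 + 2×3.62 = 13.54 m. Hydraulic radius R = A/P = 22.81/13.54 = 1.684 m. Q_A = (1/0.034)·22.81·1.684^(2/3)·√0.0013 = 34.24 m³/s.
Channel B: With bottom width b = 4.41 m and side slope z = 1.5: A = (b + zy)y = (4.41 + 1.5×6.23)×6.23 = 85.69 m²; P = b + 2y√(1+z²) = 4.41 + 2×6.23×1.803 = 26.87 m. Hydraulic radius R = A/P = 85.69/26.87 = 3.189 m. Q_B = (1/0.034)·85.69·3.189^(2/3)·√0.0013 = 196.9 m³/s.
The larger discharge is 196.9 m³/s and the smaller is 34.24 m³/s; the ratio is 5.75.

5.75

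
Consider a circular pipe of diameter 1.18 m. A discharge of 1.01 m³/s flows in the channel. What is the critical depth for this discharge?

At critical depth, Q² T / (g A³) = 1, i.e. A³/T = Q²/g = 1.01²/9.81 = 0.104.
Try y = 0.372 m: A³/T = 0.02354 — short.
Try y = 0.648 m: A³/T = 0.1982 — over.
Try y = 0.547 m: A³/T = 0.1037 — close enough.

y_c = 0.547 m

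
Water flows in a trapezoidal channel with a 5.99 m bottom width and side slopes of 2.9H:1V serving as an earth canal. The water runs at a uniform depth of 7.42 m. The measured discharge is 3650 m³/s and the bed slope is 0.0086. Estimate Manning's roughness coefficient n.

With bottom width b = 5.99 m and side slope z = 2.9: A = (b + zy)y = (5.99 + 2.9×7.42)×7.42 = 204.1 m²; P = b + 2y√(1+z²) = 5.99 + 2×7.42×3.068 = 51.51 m.
Hydraulic radius R = A/P = 204.1/51.51 = 3.962 m.
Rearranging Manning's equation: n = (1/Q) A R^(2/3) S^(1/2) = (1/3650) × 204.1 × 3.962^(2/3) × √0.0086 = 0.013.

n = 0.013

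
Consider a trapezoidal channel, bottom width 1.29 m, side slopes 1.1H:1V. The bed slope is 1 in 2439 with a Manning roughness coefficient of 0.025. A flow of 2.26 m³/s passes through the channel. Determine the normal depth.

y_n = 1.31 m

Manning's equation rearranged: A R^(2/3) = nQ / (1·√S) = 0.025 × 2.26 / (√0.00041) = 2.79.
Trying y = 0.898 m: A R^(2/3) = 1.317 — low.
Trying y = 1.42 m: A R^(2/3) = 3.298 — high.
Trying y = 1.31 m: A R^(2/3) = 2.794 — matches.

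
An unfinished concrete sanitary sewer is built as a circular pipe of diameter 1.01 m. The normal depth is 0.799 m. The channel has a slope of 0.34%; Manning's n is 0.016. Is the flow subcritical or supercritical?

subcritical

For a circular section of diameter D = 1.01 m at depth y = 0.799 m, the central angle is θ = 2 arccos(1 − 2y/D) = 4.384 rad. Then A = (D²/8)(θ − sin θ) = 0.6798 m² and P = Dθ/2 = 2.214 m.
Hydraulic radius R = A/P = 0.6798/2.214 = 0.307 m.
V = (1/n) R^(2/3) √S = (1/0.016) × 0.307^(2/3) × √0.0034 = 1.659 m/s. Hydraulic depth D_h = A/T = 0.6798/0.8212 = 0.8278 m.
Froude number Fr = V/√(g·D_h) = 1.659/√(9.81×0.8278) = 0.582, which is less than 1, so the flow is subcritical.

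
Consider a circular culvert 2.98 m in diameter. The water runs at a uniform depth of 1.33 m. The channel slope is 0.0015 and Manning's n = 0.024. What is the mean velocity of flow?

V = 1.26 m/s

For a circular section of diameter D = 2.98 m at depth y = 1.33 m, the central angle is θ = 2 arccos(1 − 2y/D) = 2.926 rad. Then A = (D²/8)(θ − sin θ) = 3.011 m² and P = Dθ/2 = 4.36 m.
Hydraulic radius R = A/P = 3.011/4.36 = 0.6906 m.
From Manning's equation, V = (1/n) R^(2/3) S^(1/2) = (1/0.024) × 0.6906^(2/3) × 0.0015^(1/2) = 1.26 m/s.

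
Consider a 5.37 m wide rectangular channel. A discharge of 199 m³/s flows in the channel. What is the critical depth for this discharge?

y_c = 5.19 m

For a rectangular channel, critical depth y_c = (q²/g)^(1/3) where q = Q/b = 199/5.37 = 37.06 m²/s.
So y_c = (37.06²/9.81)^(1/3) = 5.19 m.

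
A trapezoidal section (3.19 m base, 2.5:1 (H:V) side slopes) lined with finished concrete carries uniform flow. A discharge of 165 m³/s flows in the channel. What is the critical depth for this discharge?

y_c = 3.31 m

At critical depth, Q² T / (g A³) = 1, i.e. A³/T = Q²/g = 165²/9.81 = 2775.
Try y = 3.64 m: A³/T = 4186 — over.
Try y = 2.84 m: A³/T = 1435 — short.
Try y = 3.31 m: A³/T = 2769 — matches.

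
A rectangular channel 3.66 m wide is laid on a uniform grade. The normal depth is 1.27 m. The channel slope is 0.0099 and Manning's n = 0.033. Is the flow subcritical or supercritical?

subcritical

Flow area A = b·y = 3.66 × 1.27 = 4.648 m². Wetted perimeter P = b + 2y = 3.66 + 2×1.27 = 6.2 m.
Hydraulic radius R = A/P = 4.648/6.2 = 0.7497 m.
V = (1/n) R^(2/3) √S = (1/0.033) × 0.7497^(2/3) × √0.0099 = 2.488 m/s. Hydraulic depth D_h = A/T = 4.648/3.66 = 1.27 m.
Froude number Fr = V/√(g·D_h) = 2.488/√(9.81×1.27) = 0.705, which is less than 1, so the flow is subcritical.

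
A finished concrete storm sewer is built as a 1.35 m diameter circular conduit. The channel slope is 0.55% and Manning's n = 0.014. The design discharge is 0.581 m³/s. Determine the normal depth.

y_n = 0.363 m

Manning's equation rearranged: A R^(2/3) = nQ / (1·√S) = 0.014 × 0.581 / (√0.0055) = 0.1097.
At y = 0.4 m: A R^(2/3) = 0.1326 — too large.
At y = 0.293 m: A R^(2/3) = 0.07166 — too small.
At y = 0.363 m: A R^(2/3) = 0.1097 — ≈ 0.1097.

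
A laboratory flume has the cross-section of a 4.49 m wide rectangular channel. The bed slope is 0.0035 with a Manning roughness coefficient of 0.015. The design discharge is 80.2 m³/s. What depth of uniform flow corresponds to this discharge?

y_n = 3.64 m

Manning's equation rearranged: A R^(2/3) = nQ / (1·√S) = 0.015 × 80.2 / (√0.0035) = 20.33.
Try y = 3.08 m: A R^(2/3) = 16.46 — too small.
Try y = 3.96 m: A R^(2/3) = 22.6 — too large.
Try y = 3.64 m: A R^(2/3) = 20.34 — close enough.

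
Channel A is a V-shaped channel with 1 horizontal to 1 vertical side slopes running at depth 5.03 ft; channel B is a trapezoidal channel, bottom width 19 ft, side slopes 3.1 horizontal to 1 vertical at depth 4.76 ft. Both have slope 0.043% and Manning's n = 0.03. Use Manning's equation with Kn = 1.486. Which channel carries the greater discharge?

channel B

Channel A: For a triangular section with side slope z = 1: A = zy² = 1×5.03² = 25.3 ft²; P = 2y√(1+z²) = 2×5.03×1.414 = 14.23 ft. Hydraulic radius R = A/P = 25.3/14.23 = 1.778 ft. Q_A = (1.486/0.03)·25.3·1.778^(2/3)·√0.00043 = 38.15 ft³/s.
Channel B: With bottom width b = 19 ft and side slope z = 3.1: A = (b + zy)y = (19 + 3.1×4.76)×4.76 = 160.7 ft²; P = b + 2y√(1+z²) = 19 + 2×4.76×3.257 = 50.01 ft. Hydraulic radius R = A/P = 160.7/50.01 = 3.213 ft. Q_B = (1.486/0.03)·160.7·3.213^(2/3)·√0.00043 = 359.4 ft³/s.
Q_A = 38.15 ft³/s vs Q_B = 359.4 ft³/s, so channel B carries more.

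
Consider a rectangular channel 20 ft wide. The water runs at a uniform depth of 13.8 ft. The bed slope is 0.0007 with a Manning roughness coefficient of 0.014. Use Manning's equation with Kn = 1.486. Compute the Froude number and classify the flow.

subcritical

Flow area A = b·y = 20 × 13.8 = 276 ft². Wetted perimeter P = b + 2y = 20 + 2×13.8 = 47.6 ft.
Hydraulic radius R = A/P = 276/47.6 = 5.798 ft.
V = (1.486/n) R^(2/3) √S = (1.486/0.014) × 5.798^(2/3) × √0.0007 = 9.064 ft/s. Hydraulic depth D_h = A/T = 276/20 = 13.8 ft.
Froude number Fr = V/√(g·D_h) = 9.064/√(32.2×13.8) = 0.43, which is less than 1, so the flow is subcritical.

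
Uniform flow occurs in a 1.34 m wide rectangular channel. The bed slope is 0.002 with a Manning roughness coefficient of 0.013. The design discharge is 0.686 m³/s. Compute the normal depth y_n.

Manning's equation rearranged: A R^(2/3) = nQ / (1·√S) = 0.013 × 0.686 / (√0.002) = 0.1994.
Trying y = 0.274 m: A R^(2/3) = 0.1232 — short.
Trying y = 0.382 m: A R^(2/3) = 0.1995 — ≈ 0.1994.

y_n = 0.382 m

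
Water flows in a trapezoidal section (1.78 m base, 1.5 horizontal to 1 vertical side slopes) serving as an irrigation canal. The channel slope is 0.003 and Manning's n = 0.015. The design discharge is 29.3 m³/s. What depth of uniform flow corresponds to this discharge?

y_n = 1.81 m

Manning's equation rearranged: A R^(2/3) = nQ / (1·√S) = 0.015 × 29.3 / (√0.003) = 8.024.
Trying y = 1.26 m: A R^(2/3) = 3.754 — too small.
Trying y = 1.81 m: A R^(2/3) = 8.024 — matches.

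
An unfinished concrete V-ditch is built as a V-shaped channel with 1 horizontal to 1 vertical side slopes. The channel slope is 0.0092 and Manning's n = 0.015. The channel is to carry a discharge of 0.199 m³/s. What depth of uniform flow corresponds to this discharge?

Manning's equation rearranged: A R^(2/3) = nQ / (1·√S) = 0.015 × 0.199 / (√0.0092) = 0.03112.
Trying y = 0.317 m: A R^(2/3) = 0.02336 — too small.
Trying y = 0.353 m: A R^(2/3) = 0.03112 — close enough.

y_n = 0.353 m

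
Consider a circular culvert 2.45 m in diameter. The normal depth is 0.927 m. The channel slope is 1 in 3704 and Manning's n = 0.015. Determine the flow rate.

Q = 1.13 m³/s

For a circular section of diameter D = 2.45 m at depth y = 0.927 m, the central angle is θ = 2 arccos(1 − 2y/D) = 2.65 rad. Then A = (D²/8)(θ − sin θ) = 1.634 m² and P = Dθ/2 = 3.246 m.
Hydraulic radius R = A/P = 1.634/3.246 = 0.5034 m.
Manning's equation: Q = (1/n) A R^(2/3) S^(1/2) = (1/0.015) × 1.634 × 0.5034^(2/3) × 0.00027^(1/2) = 1.13 m³/s.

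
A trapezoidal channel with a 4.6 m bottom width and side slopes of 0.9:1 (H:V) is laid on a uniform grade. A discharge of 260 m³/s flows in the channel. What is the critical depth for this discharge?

y_c = 4.99 m

At critical depth, Q² T / (g A³) = 1, i.e. A³/T = Q²/g = 260²/9.81 = 6891.
At y = 6.01 m: A³/T = 14120 — too large.
At y = 3.9 m: A³/T = 2723 — too small.
At y = 4.99 m: A³/T = 6873 — close enough.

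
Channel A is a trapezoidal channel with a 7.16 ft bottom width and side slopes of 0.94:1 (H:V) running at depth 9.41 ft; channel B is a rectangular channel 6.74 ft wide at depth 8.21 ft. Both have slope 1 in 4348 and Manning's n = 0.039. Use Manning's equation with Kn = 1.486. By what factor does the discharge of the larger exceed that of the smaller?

4.19

Channel A: With bottom width b = 7.16 ft and side slope z = 0.94: A = (b + zy)y = (7.16 + 0.94×9.41)×9.41 = 150.6 ft²; P = b + 2y√(1+z²) = 7.16 + 2×9.41×1.372 = 32.99 ft. Hydraulic radius R = A/P = 150.6/32.99 = 4.565 ft. Q_A = (1.486/0.039)·150.6·4.565^(2/3)·√0.00023 = 239.5 ft³/s.
Channel B: Flow area A = b·y = 6.74 × 8.21 = 55.34 ft². Wetted perimeter P = b + 2y = 6.74 + 2×8.21 = 23.16 ft. Hydraulic radius R = A/P = 55.34/23.16 = 2.389 ft. Q_B = (1.486/0.039)·55.34·2.389^(2/3)·√0.00023 = 57.15 ft³/s.
The larger discharge is 239.5 ft³/s and the smaller is 57.15 ft³/s; the ratio is 4.19.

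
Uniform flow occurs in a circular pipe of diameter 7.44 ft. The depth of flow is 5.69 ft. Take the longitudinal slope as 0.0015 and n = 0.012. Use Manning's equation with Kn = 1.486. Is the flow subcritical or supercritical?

subcritical

For a circular section of diameter D = 7.44 ft at depth y = 5.69 ft, the central angle is θ = 2 arccos(1 − 2y/D) = 4.258 rad. Then A = (D²/8)(θ − sin θ) = 35.68 ft² and P = Dθ/2 = 15.84 ft.
Hydraulic radius R = A/P = 35.68/15.84 = 2.252 ft.
V = (1.486/n) R^(2/3) √S = (1.486/0.012) × 2.252^(2/3) × √0.0015 = 8.241 ft/s. Hydraulic depth D_h = A/T = 35.68/6.311 = 5.653 ft.
Froude number Fr = V/√(g·D_h) = 8.241/√(32.2×5.653) = 0.611, which is less than 1, so the flow is subcritical.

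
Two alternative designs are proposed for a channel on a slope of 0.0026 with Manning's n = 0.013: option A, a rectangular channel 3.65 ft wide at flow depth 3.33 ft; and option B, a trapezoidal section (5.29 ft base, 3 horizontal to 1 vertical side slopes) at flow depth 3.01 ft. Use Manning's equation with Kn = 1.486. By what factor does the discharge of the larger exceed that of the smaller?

4.65

Channel A: Flow area A = b·y = 3.65 × 3.33 = 12.15 ft². Wetted perimeter P = b + 2y = 3.65 + 2×3.33 = 10.31 ft. Hydraulic radius R = A/P = 12.15/10.31 = 1.179 ft. Q_A = (1.486/0.013)·12.15·1.179^(2/3)·√0.0026 = 79.06 ft³/s.
Channel B: With bottom width b = 5.29 ft and side slope z = 3: A = (b + zy)y = (5.29 + 3×3.01)×3.01 = 43.1 ft²; P = b + 2y√(1+z²) = 5.29 + 2×3.01×3.162 = 24.33 ft. Hydraulic radius R = A/P = 43.1/24.33 = 1.772 ft. Q_B = (1.486/0.013)·43.1·1.772^(2/3)·√0.0026 = 367.9 ft³/s.
The larger discharge is 367.9 ft³/s and the smaller is 79.06 ft³/s; the ratio is 4.65.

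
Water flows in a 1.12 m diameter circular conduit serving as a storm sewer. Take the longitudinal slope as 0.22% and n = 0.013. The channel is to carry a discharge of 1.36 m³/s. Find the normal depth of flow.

y_n = 0.826 m

Manning's equation rearranged: A R^(2/3) = nQ / (1·√S) = 0.013 × 1.36 / (√0.0022) = 0.3769.
Trying y = 0.961 m: A R^(2/3) = 0.4375 — high.
Trying y = 0.613 m: A R^(2/3) = 0.245 — low.
Trying y = 0.826 m: A R^(2/3) = 0.3769 — close enough.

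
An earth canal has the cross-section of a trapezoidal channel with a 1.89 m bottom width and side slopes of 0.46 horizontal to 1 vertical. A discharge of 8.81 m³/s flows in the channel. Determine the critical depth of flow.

y_c = 1.18 m

At critical depth, Q² T / (g A³) = 1, i.e. A³/T = Q²/g = 8.81²/9.81 = 7.912.
Trying y = 1.44 m: A³/T = 15.44 — over.
Trying y = 0.953 m: A³/T = 3.949 — short.
Trying y = 1.18 m: A³/T = 7.95 — close enough.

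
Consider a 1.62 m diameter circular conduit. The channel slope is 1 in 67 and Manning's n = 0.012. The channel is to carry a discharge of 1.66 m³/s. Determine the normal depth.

y_n = 0.416 m

Manning's equation rearranged: A R^(2/3) = nQ / (1·√S) = 0.012 × 1.66 / (√0.01493) = 0.1631.
At y = 0.368 m: A R^(2/3) = 0.1277 — short.
At y = 0.494 m: A R^(2/3) = 0.228 — over.
At y = 0.416 m: A R^(2/3) = 0.163 — close enough.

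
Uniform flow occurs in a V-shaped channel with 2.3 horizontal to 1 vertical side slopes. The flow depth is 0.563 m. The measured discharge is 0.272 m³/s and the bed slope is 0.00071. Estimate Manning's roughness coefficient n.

For a triangular section with side slope z = 2.3: A = zy² = 2.3×0.563² = 0.729 m²; P = 2y√(1+z²) = 2×0.563×2.508 = 2.824 m.
Hydraulic radius R = A/P = 0.729/2.824 = 0.2582 m.
Rearranging Manning's equation: n = (1/Q) A R^(2/3) S^(1/2) = (1/0.272) × 0.729 × 0.2582^(2/3) × √0.00071 = 0.029.

n = 0.029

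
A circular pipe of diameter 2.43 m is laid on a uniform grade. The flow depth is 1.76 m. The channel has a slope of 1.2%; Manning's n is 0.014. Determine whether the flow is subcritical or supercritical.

supercritical

For a circular section of diameter D = 2.43 m at depth y = 1.76 m, the central angle is θ = 2 arccos(1 − 2y/D) = 4.072 rad. Then A = (D²/8)(θ − sin θ) = 3.597 m² and P = Dθ/2 = 4.947 m.
Hydraulic radius R = A/P = 3.597/4.947 = 0.7271 m.
V = (1/n) R^(2/3) √S = (1/0.014) × 0.7271^(2/3) × √0.012 = 6.327 m/s. Hydraulic depth D_h = A/T = 3.597/2.172 = 1.656 m.
Froude number Fr = V/√(g·D_h) = 6.327/√(9.81×1.656) = 1.57, which is greater than 1, so the flow is supercritical.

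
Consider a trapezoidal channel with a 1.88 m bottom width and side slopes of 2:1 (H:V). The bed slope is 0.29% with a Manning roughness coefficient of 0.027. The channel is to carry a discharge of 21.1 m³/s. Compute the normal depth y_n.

y_n = 1.86 m

Manning's equation rearranged: A R^(2/3) = nQ / (1·√S) = 0.027 × 21.1 / (√0.0029) = 10.58.
At y = 1.42 m: A R^(2/3) = 5.845 — short.
At y = 2.33 m: A R^(2/3) = 17.58 — over.
At y = 1.86 m: A R^(2/3) = 10.56 — matches.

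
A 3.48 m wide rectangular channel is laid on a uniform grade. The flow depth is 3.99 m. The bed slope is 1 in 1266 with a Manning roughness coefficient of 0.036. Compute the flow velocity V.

Flow area A = b·y = 3.48 × 3.99 = 13.89 m². Wetted perimeter P = b + 2y = 3.48 + 2×3.99 = 11.46 m.
Hydraulic radius R = A/P = 13.89/11.46 = 1.212 m.
From Manning's equation, V = (1/n) R^(2/3) S^(1/2) = (1/0.036) × 1.212^(2/3) × 0.0007899^(1/2) = 0.887 m/s.

V = 0.887 m/s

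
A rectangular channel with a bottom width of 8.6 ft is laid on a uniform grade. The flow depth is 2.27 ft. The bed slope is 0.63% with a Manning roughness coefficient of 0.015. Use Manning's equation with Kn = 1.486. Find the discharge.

Flow area A = b·y = 8.6 × 2.27 = 19.52 ft². Wetted perimeter P = b + 2y = 8.6 + 2×2.27 = 13.14 ft.
Hydraulic radius R = A/P = 19.52/13.14 = 1.486 ft.
Manning's equation: Q = (1.486/n) A R^(2/3) S^(1/2) = (1.486/0.015) × 19.52 × 1.486^(2/3) × 0.0063^(1/2) = 200 ft³/s.

Q = 200 ft³/s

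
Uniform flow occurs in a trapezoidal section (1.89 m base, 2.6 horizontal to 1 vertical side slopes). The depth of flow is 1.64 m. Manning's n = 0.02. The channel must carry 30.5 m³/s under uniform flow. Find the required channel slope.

S = 0.00411

With bottom width b = 1.89 m and side slope z = 2.6: A = (b + zy)y = (1.89 + 2.6×1.64)×1.64 = 10.09 m²; P = b + 2y√(1+z²) = 1.89 + 2×1.64×2.786 = 11.03 m.
Hydraulic radius R = A/P = 10.09/11.03 = 0.9153 m.
From Manning's equation, S = [nQ / (1 A R^(2/3))]² = [0.02 × 30.5 / (1 × 10.09 × 0.9153^(2/3))]² = 0.00411.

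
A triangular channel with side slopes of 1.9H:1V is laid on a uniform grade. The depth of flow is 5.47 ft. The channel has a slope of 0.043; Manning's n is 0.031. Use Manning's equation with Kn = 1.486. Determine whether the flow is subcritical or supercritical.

For a triangular section with side slope z = 1.9: A = zy² = 1.9×5.47² = 56.85 ft²; P = 2y√(1+z²) = 2×5.47×2.147 = 23.49 ft.
Hydraulic radius R = A/P = 56.85/23.49 = 2.42 ft.
V = (1.486/n) R^(2/3) √S = (1.486/0.031) × 2.42^(2/3) × √0.043 = 17.92 ft/s. Hydraulic depth D_h = A/T = 56.85/20.79 = 2.735 ft.
Froude number Fr = V/√(g·D_h) = 17.92/√(32.2×2.735) = 1.91, which is greater than 1, so the flow is supercritical.

supercritical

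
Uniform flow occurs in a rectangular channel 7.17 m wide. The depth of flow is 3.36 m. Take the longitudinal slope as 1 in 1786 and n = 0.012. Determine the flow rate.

Q = 68.6 m³/s

Flow area A = b·y = 7.17 × 3.36 = 24.09 m². Wetted perimeter P = b + 2y = 7.17 + 2×3.36 = 13.89 m.
Hydraulic radius R = A/P = 24.09/13.89 = 1.734 m.
Manning's equation: Q = (1/n) A R^(2/3) S^(1/2) = (1/0.012) × 24.09 × 1.734^(2/3) × 0.0005599^(1/2) = 68.6 m³/s.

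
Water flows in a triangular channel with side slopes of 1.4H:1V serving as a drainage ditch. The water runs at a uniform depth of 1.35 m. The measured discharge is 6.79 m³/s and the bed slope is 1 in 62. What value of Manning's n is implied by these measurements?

n = 0.032

For a triangular section with side slope z = 1.4: A = zy² = 1.4×1.35² = 2.551 m²; P = 2y√(1+z²) = 2×1.35×1.72 = 4.645 m.
Hydraulic radius R = A/P = 2.551/4.645 = 0.5493 m.
Rearranging Manning's equation: n = (1/Q) A R^(2/3) S^(1/2) = (1/6.79) × 2.551 × 0.5493^(2/3) × √0.01613 = 0.032.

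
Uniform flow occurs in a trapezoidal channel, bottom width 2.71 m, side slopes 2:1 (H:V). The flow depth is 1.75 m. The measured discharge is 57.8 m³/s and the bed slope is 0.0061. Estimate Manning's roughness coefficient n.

With bottom width b = 2.71 m and side slope z = 2: A = (b + zy)y = (2.71 + 2×1.75)×1.75 = 10.87 m²; P = b + 2y√(1+z²) = 2.71 + 2×1.75×2.236 = 10.54 m.
Hydraulic radius R = A/P = 10.87/10.54 = 1.031 m.
Rearranging Manning's equation: n = (1/Q) A R^(2/3) S^(1/2) = (1/57.8) × 10.87 × 1.031^(2/3) × √0.0061 = 0.015.

n = 0.015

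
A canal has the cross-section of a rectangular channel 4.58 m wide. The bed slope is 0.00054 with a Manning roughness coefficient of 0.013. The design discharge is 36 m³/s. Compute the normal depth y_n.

Manning's equation rearranged: A R^(2/3) = nQ / (1·√S) = 0.013 × 36 / (√0.00054) = 20.14.
Trying y = 2.69 m: A R^(2/3) = 14.2 — short.
Trying y = 4.02 m: A R^(2/3) = 23.68 — over.
Trying y = 3.53 m: A R^(2/3) = 20.13 — matches.

y_n = 3.53 m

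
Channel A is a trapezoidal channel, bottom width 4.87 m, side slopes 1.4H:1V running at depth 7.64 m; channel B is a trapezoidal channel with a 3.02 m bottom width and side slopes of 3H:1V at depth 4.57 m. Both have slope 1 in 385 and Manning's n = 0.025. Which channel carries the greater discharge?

channel A

Channel A: With bottom width b = 4.87 m and side slope z = 1.4: A = (b + zy)y = (4.87 + 1.4×7.64)×7.64 = 118.9 m²; P = b + 2y√(1+z²) = 4.87 + 2×7.64×1.72 = 31.16 m. Hydraulic radius R = A/P = 118.9/31.16 = 3.817 m. Q_A = (1/0.025)·118.9·3.817^(2/3)·√0.002597 = 592.1 m³/s.
Channel B: With bottom width b = 3.02 m and side slope z = 3: A = (b + zy)y = (3.02 + 3×4.57)×4.57 = 76.46 m²; P = b + 2y√(1+z²) = 3.02 + 2×4.57×3.162 = 31.92 m. Hydraulic radius R = A/P = 76.46/31.92 = 2.395 m. Q_B = (1/0.025)·76.46·2.395^(2/3)·√0.002597 = 279 m³/s.
Q_A = 592.1 m³/s vs Q_B = 279 m³/s, so channel A carries more.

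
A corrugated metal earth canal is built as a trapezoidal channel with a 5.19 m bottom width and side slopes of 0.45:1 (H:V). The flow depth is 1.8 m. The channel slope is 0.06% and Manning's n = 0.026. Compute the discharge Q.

With bottom width b = 5.19 m and side slope z = 0.45: A = (b + zy)y = (5.19 + 0.45×1.8)×1.8 = 10.8 m²; P = b + 2y√(1+z²) = 5.19 + 2×1.8×1.097 = 9.138 m.
Hydraulic radius R = A/P = 10.8/9.138 = 1.182 m.
Manning's equation: Q = (1/n) A R^(2/3) S^(1/2) = (1/0.026) × 10.8 × 1.182^(2/3) × 0.0006^(1/2) = 11.4 m³/s.

Q = 11.4 m³/s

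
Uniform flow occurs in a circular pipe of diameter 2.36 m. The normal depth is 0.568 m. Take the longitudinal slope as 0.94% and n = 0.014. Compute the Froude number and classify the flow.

For a circular section of diameter D = 2.36 m at depth y = 0.568 m, the central angle is θ = 2 arccos(1 − 2y/D) = 2.051 rad. Then A = (D²/8)(θ − sin θ) = 0.8105 m² and P = Dθ/2 = 2.42 m.
Hydraulic radius R = A/P = 0.8105/2.42 = 0.3349 m.
V = (1/n) R^(2/3) √S = (1/0.014) × 0.3349^(2/3) × √0.0094 = 3.34 m/s. Hydraulic depth D_h = A/T = 0.8105/2.018 = 0.4017 m.
Froude number Fr = V/√(g·D_h) = 3.34/√(9.81×0.4017) = 1.68, which is greater than 1, so the flow is supercritical.

supercritical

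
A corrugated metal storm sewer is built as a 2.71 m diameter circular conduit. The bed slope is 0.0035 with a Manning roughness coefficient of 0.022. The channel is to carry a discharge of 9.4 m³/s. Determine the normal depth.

y_n = 1.81 m

Manning's equation rearranged: A R^(2/3) = nQ / (1·√S) = 0.022 × 9.4 / (√0.0035) = 3.496.
Try y = 2.07 m: A R^(2/3) = 4.143 — too large.
Try y = 1.45 m: A R^(2/3) = 2.491 — too small.
Try y = 1.81 m: A R^(2/3) = 3.497 — matches.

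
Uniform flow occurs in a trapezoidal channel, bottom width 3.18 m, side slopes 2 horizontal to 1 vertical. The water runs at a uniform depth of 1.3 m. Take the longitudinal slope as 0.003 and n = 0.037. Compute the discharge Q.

With bottom width b = 3.18 m and side slope z = 2: A = (b + zy)y = (3.18 + 2×1.3)×1.3 = 7.514 m²; P = b + 2y√(1+z²) = 3.18 + 2×1.3×2.236 = 8.994 m.
Hydraulic radius R = A/P = 7.514/8.994 = 0.8355 m.
Manning's equation: Q = (1/n) A R^(2/3) S^(1/2) = (1/0.037) × 7.514 × 0.8355^(2/3) × 0.003^(1/2) = 9.87 m³/s.

Q = 9.87 m³/s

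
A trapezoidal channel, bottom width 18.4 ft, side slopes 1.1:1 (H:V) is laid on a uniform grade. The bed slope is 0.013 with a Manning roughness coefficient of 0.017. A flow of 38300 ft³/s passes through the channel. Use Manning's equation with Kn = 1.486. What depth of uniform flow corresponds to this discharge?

y_n = 20 ft

Manning's equation rearranged: A R^(2/3) = nQ / (1.486·√S) = 0.017 × 38300 / (1.486 × √0.013) = 3843.
At y = 23.5 ft: A R^(2/3) = 5384 — too large.
At y = 16 ft: A R^(2/3) = 2442 — too small.
At y = 20 ft: A R^(2/3) = 3844 — ≈ 3843.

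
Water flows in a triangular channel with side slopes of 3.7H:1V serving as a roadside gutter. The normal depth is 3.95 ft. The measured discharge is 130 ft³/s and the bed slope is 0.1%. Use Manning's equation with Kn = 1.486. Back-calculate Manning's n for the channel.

n = 0.0321

For a triangular section with side slope z = 3.7: A = zy² = 3.7×3.95² = 57.73 ft²; P = 2y√(1+z²) = 2×3.95×3.833 = 30.28 ft.
Hydraulic radius R = A/P = 57.73/30.28 = 1.907 ft.
Rearranging Manning's equation: n = (1.486/Q) A R^(2/3) S^(1/2) = (1.486/130) × 57.73 × 1.907^(2/3) × √0.001 = 0.0321.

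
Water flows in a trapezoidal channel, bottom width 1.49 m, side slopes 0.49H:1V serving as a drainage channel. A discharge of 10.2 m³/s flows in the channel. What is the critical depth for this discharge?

At critical depth, Q² T / (g A³) = 1, i.e. A³/T = Q²/g = 10.2²/9.81 = 10.61.
Trying y = 1.15 m: A³/T = 5.032 — too small.
Trying y = 1.43 m: A³/T = 10.63 — close enough.

y_c = 1.43 m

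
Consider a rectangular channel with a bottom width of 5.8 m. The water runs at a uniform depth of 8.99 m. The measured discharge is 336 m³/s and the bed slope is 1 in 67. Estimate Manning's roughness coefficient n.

n = 0.032

Flow area A = b·y = 5.8 × 8.99 = 52.14 m². Wetted perimeter P = b + 2y = 5.8 + 2×8.99 = 23.78 m.
Hydraulic radius R = A/P = 52.14/23.78 = 2.193 m.
Rearranging Manning's equation: n = (1/Q) A R^(2/3) S^(1/2) = (1/336) × 52.14 × 2.193^(2/3) × √0.01493 = 0.032.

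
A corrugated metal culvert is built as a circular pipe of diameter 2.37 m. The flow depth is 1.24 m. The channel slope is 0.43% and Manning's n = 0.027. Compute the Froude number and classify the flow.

subcritical

For a circular section of diameter D = 2.37 m at depth y = 1.24 m, the central angle is θ = 2 arccos(1 − 2y/D) = 3.234 rad. Then A = (D²/8)(θ − sin θ) = 2.336 m² and P = Dθ/2 = 3.833 m.
Hydraulic radius R = A/P = 2.336/3.833 = 0.6095 m.
V = (1/n) R^(2/3) √S = (1/0.027) × 0.6095^(2/3) × √0.0043 = 1.746 m/s. Hydraulic depth D_h = A/T = 2.336/2.367 = 0.9867 m.
Froude number Fr = V/√(g·D_h) = 1.746/√(9.81×0.9867) = 0.561, which is less than 1, so the flow is subcritical.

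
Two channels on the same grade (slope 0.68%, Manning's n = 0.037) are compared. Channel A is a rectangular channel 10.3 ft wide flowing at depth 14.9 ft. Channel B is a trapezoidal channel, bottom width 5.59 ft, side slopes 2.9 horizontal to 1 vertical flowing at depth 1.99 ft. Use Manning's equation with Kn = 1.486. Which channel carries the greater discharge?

Channel A: Flow area A = b·y = 10.3 × 14.9 = 153.5 ft². Wetted perimeter P = b + 2y = 10.3 + 2×14.9 = 40.1 ft. Hydraulic radius R = A/P = 153.5/40.1 = 3.827 ft. Q_A = (1.486/0.037)·153.5·3.827^(2/3)·√0.0068 = 1244 ft³/s.
Channel B: With bottom width b = 5.59 ft and side slope z = 2.9: A = (b + zy)y = (5.59 + 2.9×1.99)×1.99 = 22.61 ft²; P = b + 2y√(1+z²) = 5.59 + 2×1.99×3.068 = 17.8 ft. Hydraulic radius R = A/P = 22.61/17.8 = 1.27 ft. Q_B = (1.486/0.037)·22.61·1.27^(2/3)·√0.0068 = 87.82 ft³/s.
Q_A = 1244 ft³/s vs Q_B = 87.82 ft³/s, so channel A carries more.

channel A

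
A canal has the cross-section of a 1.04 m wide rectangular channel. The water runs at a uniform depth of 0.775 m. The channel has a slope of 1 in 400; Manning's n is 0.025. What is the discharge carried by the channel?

Flow area A = b·y = 1.04 × 0.775 = 0.806 m². Wetted perimeter P = b + 2y = 1.04 + 2×0.775 = 2.59 m.
Hydraulic radius R = A/P = 0.806/2.59 = 0.3112 m.
Manning's equation: Q = (1/n) A R^(2/3) S^(1/2) = (1/0.025) × 0.806 × 0.3112^(2/3) × 0.0025^(1/2) = 0.74 m³/s.

Q = 0.74 m³/s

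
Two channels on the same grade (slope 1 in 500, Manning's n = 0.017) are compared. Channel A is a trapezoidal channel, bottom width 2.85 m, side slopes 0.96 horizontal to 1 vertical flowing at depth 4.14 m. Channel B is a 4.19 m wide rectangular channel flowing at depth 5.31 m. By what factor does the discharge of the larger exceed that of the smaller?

1.52

Channel A: With bottom width b = 2.85 m and side slope z = 0.96: A = (b + zy)y = (2.85 + 0.96×4.14)×4.14 = 28.25 m²; P = b + 2y√(1+z²) = 2.85 + 2×4.14×1.386 = 14.33 m. Hydraulic radius R = A/P = 28.25/14.33 = 1.972 m. Q_A = (1/0.017)·28.25·1.972^(2/3)·√0.002 = 116.9 m³/s.
Channel B: Flow area A = b·y = 4.19 × 5.31 = 22.25 m². Wetted perimeter P = b + 2y = 4.19 + 2×5.31 = 14.81 m. Hydraulic radius R = A/P = 22.25/14.81 = 1.502 m. Q_B = (1/0.017)·22.25·1.502^(2/3)·√0.002 = 76.77 m³/s.
The larger discharge is 116.9 m³/s and the smaller is 76.77 m³/s; the ratio is 1.52.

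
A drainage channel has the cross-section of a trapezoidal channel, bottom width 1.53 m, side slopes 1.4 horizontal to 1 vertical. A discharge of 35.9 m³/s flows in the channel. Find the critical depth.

At critical depth, Q² T / (g A³) = 1, i.e. A³/T = Q²/g = 35.9²/9.81 = 131.4.
Trying y = 2.38 m: A³/T = 189.1 — over.
Trying y = 2.18 m: A³/T = 130.6 — ≈ 131.4.

y_c = 2.18 m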